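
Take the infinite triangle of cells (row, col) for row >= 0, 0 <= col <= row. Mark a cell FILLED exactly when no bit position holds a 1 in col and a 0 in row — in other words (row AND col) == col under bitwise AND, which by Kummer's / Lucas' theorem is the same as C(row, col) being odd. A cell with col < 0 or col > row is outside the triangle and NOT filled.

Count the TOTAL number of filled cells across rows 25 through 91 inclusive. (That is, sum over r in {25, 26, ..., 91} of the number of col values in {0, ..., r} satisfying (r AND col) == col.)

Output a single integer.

Answer: 932

Derivation:
r25=11001 pc3: +8 =8
r26=11010 pc3: +8 =16
r27=11011 pc4: +16 =32
r28=11100 pc3: +8 =40
r29=11101 pc4: +16 =56
r30=11110 pc4: +16 =72
r31=11111 pc5: +32 =104
r32=100000 pc1: +2 =106
r33=100001 pc2: +4 =110
r34=100010 pc2: +4 =114
r35=100011 pc3: +8 =122
r36=100100 pc2: +4 =126
r37=100101 pc3: +8 =134
r38=100110 pc3: +8 =142
r39=100111 pc4: +16 =158
r40=101000 pc2: +4 =162
r41=101001 pc3: +8 =170
r42=101010 pc3: +8 =178
r43=101011 pc4: +16 =194
r44=101100 pc3: +8 =202
r45=101101 pc4: +16 =218
r46=101110 pc4: +16 =234
r47=101111 pc5: +32 =266
r48=110000 pc2: +4 =270
r49=110001 pc3: +8 =278
r50=110010 pc3: +8 =286
r51=110011 pc4: +16 =302
r52=110100 pc3: +8 =310
r53=110101 pc4: +16 =326
r54=110110 pc4: +16 =342
r55=110111 pc5: +32 =374
r56=111000 pc3: +8 =382
r57=111001 pc4: +16 =398
r58=111010 pc4: +16 =414
r59=111011 pc5: +32 =446
r60=111100 pc4: +16 =462
r61=111101 pc5: +32 =494
r62=111110 pc5: +32 =526
r63=111111 pc6: +64 =590
r64=1000000 pc1: +2 =592
r65=1000001 pc2: +4 =596
r66=1000010 pc2: +4 =600
r67=1000011 pc3: +8 =608
r68=1000100 pc2: +4 =612
r69=1000101 pc3: +8 =620
r70=1000110 pc3: +8 =628
r71=1000111 pc4: +16 =644
r72=1001000 pc2: +4 =648
r73=1001001 pc3: +8 =656
r74=1001010 pc3: +8 =664
r75=1001011 pc4: +16 =680
r76=1001100 pc3: +8 =688
r77=1001101 pc4: +16 =704
r78=1001110 pc4: +16 =720
r79=1001111 pc5: +32 =752
r80=1010000 pc2: +4 =756
r81=1010001 pc3: +8 =764
r82=1010010 pc3: +8 =772
r83=1010011 pc4: +16 =788
r84=1010100 pc3: +8 =796
r85=1010101 pc4: +16 =812
r86=1010110 pc4: +16 =828
r87=1010111 pc5: +32 =860
r88=1011000 pc3: +8 =868
r89=1011001 pc4: +16 =884
r90=1011010 pc4: +16 =900
r91=1011011 pc5: +32 =932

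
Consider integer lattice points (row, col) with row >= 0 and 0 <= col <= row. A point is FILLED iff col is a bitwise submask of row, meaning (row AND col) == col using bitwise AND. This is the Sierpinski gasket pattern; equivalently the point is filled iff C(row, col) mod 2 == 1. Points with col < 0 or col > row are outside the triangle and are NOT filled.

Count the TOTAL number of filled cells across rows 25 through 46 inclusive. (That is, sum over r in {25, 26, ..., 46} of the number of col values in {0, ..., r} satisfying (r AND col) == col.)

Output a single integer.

r25=11001 pc3: +8 =8
r26=11010 pc3: +8 =16
r27=11011 pc4: +16 =32
r28=11100 pc3: +8 =40
r29=11101 pc4: +16 =56
r30=11110 pc4: +16 =72
r31=11111 pc5: +32 =104
r32=100000 pc1: +2 =106
r33=100001 pc2: +4 =110
r34=100010 pc2: +4 =114
r35=100011 pc3: +8 =122
r36=100100 pc2: +4 =126
r37=100101 pc3: +8 =134
r38=100110 pc3: +8 =142
r39=100111 pc4: +16 =158
r40=101000 pc2: +4 =162
r41=101001 pc3: +8 =170
r42=101010 pc3: +8 =178
r43=101011 pc4: +16 =194
r44=101100 pc3: +8 =202
r45=101101 pc4: +16 =218
r46=101110 pc4: +16 =234

Answer: 234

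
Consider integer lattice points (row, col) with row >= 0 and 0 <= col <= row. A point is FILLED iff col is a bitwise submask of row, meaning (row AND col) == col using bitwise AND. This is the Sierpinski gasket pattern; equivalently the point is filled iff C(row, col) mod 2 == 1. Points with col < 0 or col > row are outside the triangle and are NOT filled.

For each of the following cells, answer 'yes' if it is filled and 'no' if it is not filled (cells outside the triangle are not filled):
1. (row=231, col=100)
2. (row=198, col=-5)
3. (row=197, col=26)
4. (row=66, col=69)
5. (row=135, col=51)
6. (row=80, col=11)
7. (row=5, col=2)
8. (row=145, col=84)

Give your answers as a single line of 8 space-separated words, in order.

(231,100): row=0b11100111, col=0b1100100, row AND col = 0b1100100 = 100; 100 == 100 -> filled
(198,-5): col outside [0, 198] -> not filled
(197,26): row=0b11000101, col=0b11010, row AND col = 0b0 = 0; 0 != 26 -> empty
(66,69): col outside [0, 66] -> not filled
(135,51): row=0b10000111, col=0b110011, row AND col = 0b11 = 3; 3 != 51 -> empty
(80,11): row=0b1010000, col=0b1011, row AND col = 0b0 = 0; 0 != 11 -> empty
(5,2): row=0b101, col=0b10, row AND col = 0b0 = 0; 0 != 2 -> empty
(145,84): row=0b10010001, col=0b1010100, row AND col = 0b10000 = 16; 16 != 84 -> empty

Answer: yes no no no no no no no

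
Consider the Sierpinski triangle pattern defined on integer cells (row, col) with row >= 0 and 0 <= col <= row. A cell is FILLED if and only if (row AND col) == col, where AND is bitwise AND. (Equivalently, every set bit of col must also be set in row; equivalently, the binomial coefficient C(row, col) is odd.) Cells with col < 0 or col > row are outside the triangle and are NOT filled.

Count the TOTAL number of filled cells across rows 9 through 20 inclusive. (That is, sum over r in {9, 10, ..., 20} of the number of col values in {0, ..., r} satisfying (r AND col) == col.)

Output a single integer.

Answer: 74

Derivation:
r9=1001 pc2: +4 =4
r10=1010 pc2: +4 =8
r11=1011 pc3: +8 =16
r12=1100 pc2: +4 =20
r13=1101 pc3: +8 =28
r14=1110 pc3: +8 =36
r15=1111 pc4: +16 =52
r16=10000 pc1: +2 =54
r17=10001 pc2: +4 =58
r18=10010 pc2: +4 =62
r19=10011 pc3: +8 =70
r20=10100 pc2: +4 =74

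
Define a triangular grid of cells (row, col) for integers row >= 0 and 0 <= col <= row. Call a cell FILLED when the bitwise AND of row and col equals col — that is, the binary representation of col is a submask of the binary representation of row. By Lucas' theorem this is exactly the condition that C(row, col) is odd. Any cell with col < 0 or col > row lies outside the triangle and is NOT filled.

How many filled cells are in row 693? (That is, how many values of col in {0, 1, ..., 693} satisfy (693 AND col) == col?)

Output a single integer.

693 in binary = 1010110101
popcount(693) = number of 1-bits in 1010110101 = 6
A col c satisfies (693 AND c) == c iff every set bit of c is also set in 693; each of the 6 set bits of 693 can independently be on or off in c.
count = 2^6 = 64

Answer: 64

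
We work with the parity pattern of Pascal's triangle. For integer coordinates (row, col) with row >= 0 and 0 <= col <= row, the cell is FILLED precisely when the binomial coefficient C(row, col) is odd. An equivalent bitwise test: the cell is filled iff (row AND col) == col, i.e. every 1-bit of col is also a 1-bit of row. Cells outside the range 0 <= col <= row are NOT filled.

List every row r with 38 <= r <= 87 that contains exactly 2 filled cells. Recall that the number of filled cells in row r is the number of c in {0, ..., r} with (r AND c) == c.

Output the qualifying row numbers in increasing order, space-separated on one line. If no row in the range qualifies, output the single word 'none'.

Answer: 64

Derivation:
Row r has 2^popcount(r) filled cells, so we need popcount(r) = log2(2) = 1.
Scan r = 38..87 and keep those with exactly 1 one-bits:
r=38=100110 popcount=3 -> skip
r=39=100111 popcount=4 -> skip
r=40=101000 popcount=2 -> skip
r=41=101001 popcount=3 -> skip
r=42=101010 popcount=3 -> skip
r=43=101011 popcount=4 -> skip
r=44=101100 popcount=3 -> skip
r=45=101101 popcount=4 -> skip
r=46=101110 popcount=4 -> skip
r=47=101111 popcount=5 -> skip
r=48=110000 popcount=2 -> skip
r=49=110001 popcount=3 -> skip
r=50=110010 popcount=3 -> skip
r=51=110011 popcount=4 -> skip
r=52=110100 popcount=3 -> skip
r=53=110101 popcount=4 -> skip
r=54=110110 popcount=4 -> skip
r=55=110111 popcount=5 -> skip
r=56=111000 popcount=3 -> skip
r=57=111001 popcount=4 -> skip
r=58=111010 popcount=4 -> skip
r=59=111011 popcount=5 -> skip
r=60=111100 popcount=4 -> skip
r=61=111101 popcount=5 -> skip
r=62=111110 popcount=5 -> skip
r=63=111111 popcount=6 -> skip
r=64=1000000 popcount=1 -> KEEP
r=65=1000001 popcount=2 -> skip
r=66=1000010 popcount=2 -> skip
r=67=1000011 popcount=3 -> skip
r=68=1000100 popcount=2 -> skip
r=69=1000101 popcount=3 -> skip
r=70=1000110 popcount=3 -> skip
r=71=1000111 popcount=4 -> skip
r=72=1001000 popcount=2 -> skip
r=73=1001001 popcount=3 -> skip
r=74=1001010 popcount=3 -> skip
r=75=1001011 popcount=4 -> skip
r=76=1001100 popcount=3 -> skip
r=77=1001101 popcount=4 -> skip
r=78=1001110 popcount=4 -> skip
r=79=1001111 popcount=5 -> skip
r=80=1010000 popcount=2 -> skip
r=81=1010001 popcount=3 -> skip
r=82=1010010 popcount=3 -> skip
r=83=1010011 popcount=4 -> skip
r=84=1010100 popcount=3 -> skip
r=85=1010101 popcount=4 -> skip
r=86=1010110 popcount=4 -> skip
r=87=1010111 popcount=5 -> skip
Kept rows: 64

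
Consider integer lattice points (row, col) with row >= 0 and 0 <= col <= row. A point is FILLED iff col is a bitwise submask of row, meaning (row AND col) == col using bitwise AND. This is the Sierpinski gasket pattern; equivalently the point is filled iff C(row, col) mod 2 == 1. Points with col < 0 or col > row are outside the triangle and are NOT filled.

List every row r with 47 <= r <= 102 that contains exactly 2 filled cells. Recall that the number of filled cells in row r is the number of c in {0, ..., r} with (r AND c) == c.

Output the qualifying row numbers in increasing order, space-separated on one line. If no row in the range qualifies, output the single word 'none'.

Row r has 2^popcount(r) filled cells, so we need popcount(r) = log2(2) = 1.
Scan r = 47..102 and keep those with exactly 1 one-bits:
r=47=101111 popcount=5 -> skip
r=48=110000 popcount=2 -> skip
r=49=110001 popcount=3 -> skip
r=50=110010 popcount=3 -> skip
r=51=110011 popcount=4 -> skip
r=52=110100 popcount=3 -> skip
r=53=110101 popcount=4 -> skip
r=54=110110 popcount=4 -> skip
r=55=110111 popcount=5 -> skip
r=56=111000 popcount=3 -> skip
r=57=111001 popcount=4 -> skip
r=58=111010 popcount=4 -> skip
r=59=111011 popcount=5 -> skip
r=60=111100 popcount=4 -> skip
r=61=111101 popcount=5 -> skip
r=62=111110 popcount=5 -> skip
r=63=111111 popcount=6 -> skip
r=64=1000000 popcount=1 -> KEEP
r=65=1000001 popcount=2 -> skip
r=66=1000010 popcount=2 -> skip
r=67=1000011 popcount=3 -> skip
r=68=1000100 popcount=2 -> skip
r=69=1000101 popcount=3 -> skip
r=70=1000110 popcount=3 -> skip
r=71=1000111 popcount=4 -> skip
r=72=1001000 popcount=2 -> skip
r=73=1001001 popcount=3 -> skip
r=74=1001010 popcount=3 -> skip
r=75=1001011 popcount=4 -> skip
r=76=1001100 popcount=3 -> skip
r=77=1001101 popcount=4 -> skip
r=78=1001110 popcount=4 -> skip
r=79=1001111 popcount=5 -> skip
r=80=1010000 popcount=2 -> skip
r=81=1010001 popcount=3 -> skip
r=82=1010010 popcount=3 -> skip
r=83=1010011 popcount=4 -> skip
r=84=1010100 popcount=3 -> skip
r=85=1010101 popcount=4 -> skip
r=86=1010110 popcount=4 -> skip
r=87=1010111 popcount=5 -> skip
r=88=1011000 popcount=3 -> skip
r=89=1011001 popcount=4 -> skip
r=90=1011010 popcount=4 -> skip
r=91=1011011 popcount=5 -> skip
r=92=1011100 popcount=4 -> skip
r=93=1011101 popcount=5 -> skip
r=94=1011110 popcount=5 -> skip
r=95=1011111 popcount=6 -> skip
r=96=1100000 popcount=2 -> skip
r=97=1100001 popcount=3 -> skip
r=98=1100010 popcount=3 -> skip
r=99=1100011 popcount=4 -> skip
r=100=1100100 popcount=3 -> skip
r=101=1100101 popcount=4 -> skip
r=102=1100110 popcount=4 -> skip
Kept rows: 64

Answer: 64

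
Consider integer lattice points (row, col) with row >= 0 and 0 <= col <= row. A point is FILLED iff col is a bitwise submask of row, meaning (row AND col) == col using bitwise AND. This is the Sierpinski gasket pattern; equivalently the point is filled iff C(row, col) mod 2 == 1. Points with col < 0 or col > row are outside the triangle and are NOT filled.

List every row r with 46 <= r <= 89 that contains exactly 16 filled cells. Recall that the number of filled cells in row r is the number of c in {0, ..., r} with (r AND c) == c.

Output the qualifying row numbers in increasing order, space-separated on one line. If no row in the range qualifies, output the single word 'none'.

Answer: 46 51 53 54 57 58 60 71 75 77 78 83 85 86 89

Derivation:
Row r has 2^popcount(r) filled cells, so we need popcount(r) = log2(16) = 4.
Scan r = 46..89 and keep those with exactly 4 one-bits:
r=46=101110 popcount=4 -> KEEP
r=47=101111 popcount=5 -> skip
r=48=110000 popcount=2 -> skip
r=49=110001 popcount=3 -> skip
r=50=110010 popcount=3 -> skip
r=51=110011 popcount=4 -> KEEP
r=52=110100 popcount=3 -> skip
r=53=110101 popcount=4 -> KEEP
r=54=110110 popcount=4 -> KEEP
r=55=110111 popcount=5 -> skip
r=56=111000 popcount=3 -> skip
r=57=111001 popcount=4 -> KEEP
r=58=111010 popcount=4 -> KEEP
r=59=111011 popcount=5 -> skip
r=60=111100 popcount=4 -> KEEP
r=61=111101 popcount=5 -> skip
r=62=111110 popcount=5 -> skip
r=63=111111 popcount=6 -> skip
r=64=1000000 popcount=1 -> skip
r=65=1000001 popcount=2 -> skip
r=66=1000010 popcount=2 -> skip
r=67=1000011 popcount=3 -> skip
r=68=1000100 popcount=2 -> skip
r=69=1000101 popcount=3 -> skip
r=70=1000110 popcount=3 -> skip
r=71=1000111 popcount=4 -> KEEP
r=72=1001000 popcount=2 -> skip
r=73=1001001 popcount=3 -> skip
r=74=1001010 popcount=3 -> skip
r=75=1001011 popcount=4 -> KEEP
r=76=1001100 popcount=3 -> skip
r=77=1001101 popcount=4 -> KEEP
r=78=1001110 popcount=4 -> KEEP
r=79=1001111 popcount=5 -> skip
r=80=1010000 popcount=2 -> skip
r=81=1010001 popcount=3 -> skip
r=82=1010010 popcount=3 -> skip
r=83=1010011 popcount=4 -> KEEP
r=84=1010100 popcount=3 -> skip
r=85=1010101 popcount=4 -> KEEP
r=86=1010110 popcount=4 -> KEEP
r=87=1010111 popcount=5 -> skip
r=88=1011000 popcount=3 -> skip
r=89=1011001 popcount=4 -> KEEP
Kept rows: 46 51 53 54 57 58 60 71 75 77 78 83 85 86 89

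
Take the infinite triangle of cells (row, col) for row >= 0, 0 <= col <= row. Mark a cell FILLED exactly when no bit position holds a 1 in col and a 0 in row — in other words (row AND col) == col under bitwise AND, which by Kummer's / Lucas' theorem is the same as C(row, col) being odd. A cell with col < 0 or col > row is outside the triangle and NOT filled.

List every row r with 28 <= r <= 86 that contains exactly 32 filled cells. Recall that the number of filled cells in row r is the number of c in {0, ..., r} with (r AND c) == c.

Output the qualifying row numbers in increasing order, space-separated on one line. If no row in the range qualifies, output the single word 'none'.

Answer: 31 47 55 59 61 62 79

Derivation:
Row r has 2^popcount(r) filled cells, so we need popcount(r) = log2(32) = 5.
Scan r = 28..86 and keep those with exactly 5 one-bits:
r=28=11100 popcount=3 -> skip
r=29=11101 popcount=4 -> skip
r=30=11110 popcount=4 -> skip
r=31=11111 popcount=5 -> KEEP
r=32=100000 popcount=1 -> skip
r=33=100001 popcount=2 -> skip
r=34=100010 popcount=2 -> skip
r=35=100011 popcount=3 -> skip
r=36=100100 popcount=2 -> skip
r=37=100101 popcount=3 -> skip
r=38=100110 popcount=3 -> skip
r=39=100111 popcount=4 -> skip
r=40=101000 popcount=2 -> skip
r=41=101001 popcount=3 -> skip
r=42=101010 popcount=3 -> skip
r=43=101011 popcount=4 -> skip
r=44=101100 popcount=3 -> skip
r=45=101101 popcount=4 -> skip
r=46=101110 popcount=4 -> skip
r=47=101111 popcount=5 -> KEEP
r=48=110000 popcount=2 -> skip
r=49=110001 popcount=3 -> skip
r=50=110010 popcount=3 -> skip
r=51=110011 popcount=4 -> skip
r=52=110100 popcount=3 -> skip
r=53=110101 popcount=4 -> skip
r=54=110110 popcount=4 -> skip
r=55=110111 popcount=5 -> KEEP
r=56=111000 popcount=3 -> skip
r=57=111001 popcount=4 -> skip
r=58=111010 popcount=4 -> skip
r=59=111011 popcount=5 -> KEEP
r=60=111100 popcount=4 -> skip
r=61=111101 popcount=5 -> KEEP
r=62=111110 popcount=5 -> KEEP
r=63=111111 popcount=6 -> skip
r=64=1000000 popcount=1 -> skip
r=65=1000001 popcount=2 -> skip
r=66=1000010 popcount=2 -> skip
r=67=1000011 popcount=3 -> skip
r=68=1000100 popcount=2 -> skip
r=69=1000101 popcount=3 -> skip
r=70=1000110 popcount=3 -> skip
r=71=1000111 popcount=4 -> skip
r=72=1001000 popcount=2 -> skip
r=73=1001001 popcount=3 -> skip
r=74=1001010 popcount=3 -> skip
r=75=1001011 popcount=4 -> skip
r=76=1001100 popcount=3 -> skip
r=77=1001101 popcount=4 -> skip
r=78=1001110 popcount=4 -> skip
r=79=1001111 popcount=5 -> KEEP
r=80=1010000 popcount=2 -> skip
r=81=1010001 popcount=3 -> skip
r=82=1010010 popcount=3 -> skip
r=83=1010011 popcount=4 -> skip
r=84=1010100 popcount=3 -> skip
r=85=1010101 popcount=4 -> skip
r=86=1010110 popcount=4 -> skip
Kept rows: 31 47 55 59 61 62 79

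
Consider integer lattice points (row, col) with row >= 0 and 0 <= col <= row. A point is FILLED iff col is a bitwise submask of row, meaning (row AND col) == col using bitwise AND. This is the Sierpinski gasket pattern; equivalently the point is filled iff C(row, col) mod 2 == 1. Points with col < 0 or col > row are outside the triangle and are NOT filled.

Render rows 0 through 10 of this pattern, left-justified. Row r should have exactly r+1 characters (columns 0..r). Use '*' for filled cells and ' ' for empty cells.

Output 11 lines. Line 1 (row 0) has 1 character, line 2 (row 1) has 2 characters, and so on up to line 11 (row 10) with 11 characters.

r0=0: *
r1=1: **
r2=10: * *
r3=11: ****
r4=100: *   *
r5=101: **  **
r6=110: * * * *
r7=111: ********
r8=1000: *       *
r9=1001: **      **
r10=1010: * *     * *

Answer: *
**
* *
****
*   *
**  **
* * * *
********
*       *
**      **
* *     * *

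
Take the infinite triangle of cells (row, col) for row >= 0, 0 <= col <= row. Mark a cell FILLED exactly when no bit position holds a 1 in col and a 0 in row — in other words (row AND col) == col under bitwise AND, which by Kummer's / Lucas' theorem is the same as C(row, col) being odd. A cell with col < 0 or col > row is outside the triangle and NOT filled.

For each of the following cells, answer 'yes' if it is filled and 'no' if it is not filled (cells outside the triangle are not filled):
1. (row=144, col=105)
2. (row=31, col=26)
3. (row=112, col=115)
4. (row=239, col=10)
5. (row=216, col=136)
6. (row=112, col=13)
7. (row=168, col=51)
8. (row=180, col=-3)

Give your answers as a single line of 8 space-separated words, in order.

Answer: no yes no yes yes no no no

Derivation:
(144,105): row=0b10010000, col=0b1101001, row AND col = 0b0 = 0; 0 != 105 -> empty
(31,26): row=0b11111, col=0b11010, row AND col = 0b11010 = 26; 26 == 26 -> filled
(112,115): col outside [0, 112] -> not filled
(239,10): row=0b11101111, col=0b1010, row AND col = 0b1010 = 10; 10 == 10 -> filled
(216,136): row=0b11011000, col=0b10001000, row AND col = 0b10001000 = 136; 136 == 136 -> filled
(112,13): row=0b1110000, col=0b1101, row AND col = 0b0 = 0; 0 != 13 -> empty
(168,51): row=0b10101000, col=0b110011, row AND col = 0b100000 = 32; 32 != 51 -> empty
(180,-3): col outside [0, 180] -> not filled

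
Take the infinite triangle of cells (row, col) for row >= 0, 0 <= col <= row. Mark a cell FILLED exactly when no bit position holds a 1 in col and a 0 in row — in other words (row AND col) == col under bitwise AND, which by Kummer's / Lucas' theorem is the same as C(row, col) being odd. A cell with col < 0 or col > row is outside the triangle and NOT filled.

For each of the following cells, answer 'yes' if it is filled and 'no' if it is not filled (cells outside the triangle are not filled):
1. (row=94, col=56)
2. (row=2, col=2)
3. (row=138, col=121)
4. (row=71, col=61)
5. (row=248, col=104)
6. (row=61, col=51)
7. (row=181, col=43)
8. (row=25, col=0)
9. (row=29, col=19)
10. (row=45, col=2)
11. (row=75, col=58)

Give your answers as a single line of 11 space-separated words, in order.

(94,56): row=0b1011110, col=0b111000, row AND col = 0b11000 = 24; 24 != 56 -> empty
(2,2): row=0b10, col=0b10, row AND col = 0b10 = 2; 2 == 2 -> filled
(138,121): row=0b10001010, col=0b1111001, row AND col = 0b1000 = 8; 8 != 121 -> empty
(71,61): row=0b1000111, col=0b111101, row AND col = 0b101 = 5; 5 != 61 -> empty
(248,104): row=0b11111000, col=0b1101000, row AND col = 0b1101000 = 104; 104 == 104 -> filled
(61,51): row=0b111101, col=0b110011, row AND col = 0b110001 = 49; 49 != 51 -> empty
(181,43): row=0b10110101, col=0b101011, row AND col = 0b100001 = 33; 33 != 43 -> empty
(25,0): row=0b11001, col=0b0, row AND col = 0b0 = 0; 0 == 0 -> filled
(29,19): row=0b11101, col=0b10011, row AND col = 0b10001 = 17; 17 != 19 -> empty
(45,2): row=0b101101, col=0b10, row AND col = 0b0 = 0; 0 != 2 -> empty
(75,58): row=0b1001011, col=0b111010, row AND col = 0b1010 = 10; 10 != 58 -> empty

Answer: no yes no no yes no no yes no no no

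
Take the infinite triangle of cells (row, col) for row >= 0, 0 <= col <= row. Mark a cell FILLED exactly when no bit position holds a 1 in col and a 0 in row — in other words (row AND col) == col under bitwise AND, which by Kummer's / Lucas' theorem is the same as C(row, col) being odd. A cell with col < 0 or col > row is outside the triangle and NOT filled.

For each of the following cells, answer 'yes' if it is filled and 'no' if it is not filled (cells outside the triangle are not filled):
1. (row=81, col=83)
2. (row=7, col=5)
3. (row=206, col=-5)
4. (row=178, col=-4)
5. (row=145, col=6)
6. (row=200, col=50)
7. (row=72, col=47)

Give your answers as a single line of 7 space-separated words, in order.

Answer: no yes no no no no no

Derivation:
(81,83): col outside [0, 81] -> not filled
(7,5): row=0b111, col=0b101, row AND col = 0b101 = 5; 5 == 5 -> filled
(206,-5): col outside [0, 206] -> not filled
(178,-4): col outside [0, 178] -> not filled
(145,6): row=0b10010001, col=0b110, row AND col = 0b0 = 0; 0 != 6 -> empty
(200,50): row=0b11001000, col=0b110010, row AND col = 0b0 = 0; 0 != 50 -> empty
(72,47): row=0b1001000, col=0b101111, row AND col = 0b1000 = 8; 8 != 47 -> empty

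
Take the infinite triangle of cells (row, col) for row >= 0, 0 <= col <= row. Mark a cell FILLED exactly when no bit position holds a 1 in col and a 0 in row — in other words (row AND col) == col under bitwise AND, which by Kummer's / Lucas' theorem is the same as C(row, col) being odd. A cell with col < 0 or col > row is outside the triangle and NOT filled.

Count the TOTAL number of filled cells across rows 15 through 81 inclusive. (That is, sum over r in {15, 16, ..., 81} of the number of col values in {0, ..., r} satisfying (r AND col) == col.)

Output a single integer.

r15=1111 pc4: +16 =16
r16=10000 pc1: +2 =18
r17=10001 pc2: +4 =22
r18=10010 pc2: +4 =26
r19=10011 pc3: +8 =34
r20=10100 pc2: +4 =38
r21=10101 pc3: +8 =46
r22=10110 pc3: +8 =54
r23=10111 pc4: +16 =70
r24=11000 pc2: +4 =74
r25=11001 pc3: +8 =82
r26=11010 pc3: +8 =90
r27=11011 pc4: +16 =106
r28=11100 pc3: +8 =114
r29=11101 pc4: +16 =130
r30=11110 pc4: +16 =146
r31=11111 pc5: +32 =178
r32=100000 pc1: +2 =180
r33=100001 pc2: +4 =184
r34=100010 pc2: +4 =188
r35=100011 pc3: +8 =196
r36=100100 pc2: +4 =200
r37=100101 pc3: +8 =208
r38=100110 pc3: +8 =216
r39=100111 pc4: +16 =232
r40=101000 pc2: +4 =236
r41=101001 pc3: +8 =244
r42=101010 pc3: +8 =252
r43=101011 pc4: +16 =268
r44=101100 pc3: +8 =276
r45=101101 pc4: +16 =292
r46=101110 pc4: +16 =308
r47=101111 pc5: +32 =340
r48=110000 pc2: +4 =344
r49=110001 pc3: +8 =352
r50=110010 pc3: +8 =360
r51=110011 pc4: +16 =376
r52=110100 pc3: +8 =384
r53=110101 pc4: +16 =400
r54=110110 pc4: +16 =416
r55=110111 pc5: +32 =448
r56=111000 pc3: +8 =456
r57=111001 pc4: +16 =472
r58=111010 pc4: +16 =488
r59=111011 pc5: +32 =520
r60=111100 pc4: +16 =536
r61=111101 pc5: +32 =568
r62=111110 pc5: +32 =600
r63=111111 pc6: +64 =664
r64=1000000 pc1: +2 =666
r65=1000001 pc2: +4 =670
r66=1000010 pc2: +4 =674
r67=1000011 pc3: +8 =682
r68=1000100 pc2: +4 =686
r69=1000101 pc3: +8 =694
r70=1000110 pc3: +8 =702
r71=1000111 pc4: +16 =718
r72=1001000 pc2: +4 =722
r73=1001001 pc3: +8 =730
r74=1001010 pc3: +8 =738
r75=1001011 pc4: +16 =754
r76=1001100 pc3: +8 =762
r77=1001101 pc4: +16 =778
r78=1001110 pc4: +16 =794
r79=1001111 pc5: +32 =826
r80=1010000 pc2: +4 =830
r81=1010001 pc3: +8 =838

Answer: 838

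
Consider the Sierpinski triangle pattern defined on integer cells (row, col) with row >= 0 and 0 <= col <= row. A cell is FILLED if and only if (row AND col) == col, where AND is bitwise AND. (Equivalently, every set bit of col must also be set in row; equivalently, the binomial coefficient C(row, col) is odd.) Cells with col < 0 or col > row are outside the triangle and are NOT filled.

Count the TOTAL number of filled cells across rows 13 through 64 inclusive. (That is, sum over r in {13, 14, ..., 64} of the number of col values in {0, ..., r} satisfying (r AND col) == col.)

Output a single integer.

Answer: 682

Derivation:
r13=1101 pc3: +8 =8
r14=1110 pc3: +8 =16
r15=1111 pc4: +16 =32
r16=10000 pc1: +2 =34
r17=10001 pc2: +4 =38
r18=10010 pc2: +4 =42
r19=10011 pc3: +8 =50
r20=10100 pc2: +4 =54
r21=10101 pc3: +8 =62
r22=10110 pc3: +8 =70
r23=10111 pc4: +16 =86
r24=11000 pc2: +4 =90
r25=11001 pc3: +8 =98
r26=11010 pc3: +8 =106
r27=11011 pc4: +16 =122
r28=11100 pc3: +8 =130
r29=11101 pc4: +16 =146
r30=11110 pc4: +16 =162
r31=11111 pc5: +32 =194
r32=100000 pc1: +2 =196
r33=100001 pc2: +4 =200
r34=100010 pc2: +4 =204
r35=100011 pc3: +8 =212
r36=100100 pc2: +4 =216
r37=100101 pc3: +8 =224
r38=100110 pc3: +8 =232
r39=100111 pc4: +16 =248
r40=101000 pc2: +4 =252
r41=101001 pc3: +8 =260
r42=101010 pc3: +8 =268
r43=101011 pc4: +16 =284
r44=101100 pc3: +8 =292
r45=101101 pc4: +16 =308
r46=101110 pc4: +16 =324
r47=101111 pc5: +32 =356
r48=110000 pc2: +4 =360
r49=110001 pc3: +8 =368
r50=110010 pc3: +8 =376
r51=110011 pc4: +16 =392
r52=110100 pc3: +8 =400
r53=110101 pc4: +16 =416
r54=110110 pc4: +16 =432
r55=110111 pc5: +32 =464
r56=111000 pc3: +8 =472
r57=111001 pc4: +16 =488
r58=111010 pc4: +16 =504
r59=111011 pc5: +32 =536
r60=111100 pc4: +16 =552
r61=111101 pc5: +32 =584
r62=111110 pc5: +32 =616
r63=111111 pc6: +64 =680
r64=1000000 pc1: +2 =682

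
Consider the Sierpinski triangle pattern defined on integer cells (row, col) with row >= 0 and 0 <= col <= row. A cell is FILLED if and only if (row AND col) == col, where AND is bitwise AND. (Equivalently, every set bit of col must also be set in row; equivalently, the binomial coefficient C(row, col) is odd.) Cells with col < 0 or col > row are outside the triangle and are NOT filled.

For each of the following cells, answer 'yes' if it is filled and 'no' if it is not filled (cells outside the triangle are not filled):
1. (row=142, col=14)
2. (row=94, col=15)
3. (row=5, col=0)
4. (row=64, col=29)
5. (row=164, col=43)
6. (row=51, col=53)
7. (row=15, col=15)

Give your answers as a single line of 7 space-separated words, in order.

(142,14): row=0b10001110, col=0b1110, row AND col = 0b1110 = 14; 14 == 14 -> filled
(94,15): row=0b1011110, col=0b1111, row AND col = 0b1110 = 14; 14 != 15 -> empty
(5,0): row=0b101, col=0b0, row AND col = 0b0 = 0; 0 == 0 -> filled
(64,29): row=0b1000000, col=0b11101, row AND col = 0b0 = 0; 0 != 29 -> empty
(164,43): row=0b10100100, col=0b101011, row AND col = 0b100000 = 32; 32 != 43 -> empty
(51,53): col outside [0, 51] -> not filled
(15,15): row=0b1111, col=0b1111, row AND col = 0b1111 = 15; 15 == 15 -> filled

Answer: yes no yes no no no yes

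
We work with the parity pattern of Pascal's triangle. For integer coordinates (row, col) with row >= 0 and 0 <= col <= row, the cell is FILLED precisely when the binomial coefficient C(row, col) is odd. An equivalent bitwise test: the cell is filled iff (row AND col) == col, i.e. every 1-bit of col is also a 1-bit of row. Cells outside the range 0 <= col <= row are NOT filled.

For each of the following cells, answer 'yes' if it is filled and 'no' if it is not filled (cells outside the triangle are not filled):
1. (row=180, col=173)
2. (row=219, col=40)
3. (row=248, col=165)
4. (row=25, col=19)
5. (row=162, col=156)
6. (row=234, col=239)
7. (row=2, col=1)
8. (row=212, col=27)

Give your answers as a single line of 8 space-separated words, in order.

(180,173): row=0b10110100, col=0b10101101, row AND col = 0b10100100 = 164; 164 != 173 -> empty
(219,40): row=0b11011011, col=0b101000, row AND col = 0b1000 = 8; 8 != 40 -> empty
(248,165): row=0b11111000, col=0b10100101, row AND col = 0b10100000 = 160; 160 != 165 -> empty
(25,19): row=0b11001, col=0b10011, row AND col = 0b10001 = 17; 17 != 19 -> empty
(162,156): row=0b10100010, col=0b10011100, row AND col = 0b10000000 = 128; 128 != 156 -> empty
(234,239): col outside [0, 234] -> not filled
(2,1): row=0b10, col=0b1, row AND col = 0b0 = 0; 0 != 1 -> empty
(212,27): row=0b11010100, col=0b11011, row AND col = 0b10000 = 16; 16 != 27 -> empty

Answer: no no no no no no no no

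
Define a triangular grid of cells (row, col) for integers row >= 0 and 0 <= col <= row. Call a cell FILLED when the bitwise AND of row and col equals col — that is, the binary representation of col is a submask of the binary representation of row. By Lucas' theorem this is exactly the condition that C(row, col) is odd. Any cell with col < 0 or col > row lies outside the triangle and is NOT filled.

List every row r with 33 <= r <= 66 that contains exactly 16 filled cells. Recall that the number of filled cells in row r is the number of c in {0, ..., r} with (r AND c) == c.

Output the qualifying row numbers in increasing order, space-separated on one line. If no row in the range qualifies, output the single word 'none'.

Row r has 2^popcount(r) filled cells, so we need popcount(r) = log2(16) = 4.
Scan r = 33..66 and keep those with exactly 4 one-bits:
r=33=100001 popcount=2 -> skip
r=34=100010 popcount=2 -> skip
r=35=100011 popcount=3 -> skip
r=36=100100 popcount=2 -> skip
r=37=100101 popcount=3 -> skip
r=38=100110 popcount=3 -> skip
r=39=100111 popcount=4 -> KEEP
r=40=101000 popcount=2 -> skip
r=41=101001 popcount=3 -> skip
r=42=101010 popcount=3 -> skip
r=43=101011 popcount=4 -> KEEP
r=44=101100 popcount=3 -> skip
r=45=101101 popcount=4 -> KEEP
r=46=101110 popcount=4 -> KEEP
r=47=101111 popcount=5 -> skip
r=48=110000 popcount=2 -> skip
r=49=110001 popcount=3 -> skip
r=50=110010 popcount=3 -> skip
r=51=110011 popcount=4 -> KEEP
r=52=110100 popcount=3 -> skip
r=53=110101 popcount=4 -> KEEP
r=54=110110 popcount=4 -> KEEP
r=55=110111 popcount=5 -> skip
r=56=111000 popcount=3 -> skip
r=57=111001 popcount=4 -> KEEP
r=58=111010 popcount=4 -> KEEP
r=59=111011 popcount=5 -> skip
r=60=111100 popcount=4 -> KEEP
r=61=111101 popcount=5 -> skip
r=62=111110 popcount=5 -> skip
r=63=111111 popcount=6 -> skip
r=64=1000000 popcount=1 -> skip
r=65=1000001 popcount=2 -> skip
r=66=1000010 popcount=2 -> skip
Kept rows: 39 43 45 46 51 53 54 57 58 60

Answer: 39 43 45 46 51 53 54 57 58 60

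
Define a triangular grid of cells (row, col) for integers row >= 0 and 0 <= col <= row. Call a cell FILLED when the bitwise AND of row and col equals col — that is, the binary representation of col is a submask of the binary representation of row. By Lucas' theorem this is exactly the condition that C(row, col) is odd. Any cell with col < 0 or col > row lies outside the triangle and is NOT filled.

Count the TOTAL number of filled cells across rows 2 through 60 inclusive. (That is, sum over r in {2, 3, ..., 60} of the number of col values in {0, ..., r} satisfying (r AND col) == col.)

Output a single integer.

Answer: 598

Derivation:
r2=10 pc1: +2 =2
r3=11 pc2: +4 =6
r4=100 pc1: +2 =8
r5=101 pc2: +4 =12
r6=110 pc2: +4 =16
r7=111 pc3: +8 =24
r8=1000 pc1: +2 =26
r9=1001 pc2: +4 =30
r10=1010 pc2: +4 =34
r11=1011 pc3: +8 =42
r12=1100 pc2: +4 =46
r13=1101 pc3: +8 =54
r14=1110 pc3: +8 =62
r15=1111 pc4: +16 =78
r16=10000 pc1: +2 =80
r17=10001 pc2: +4 =84
r18=10010 pc2: +4 =88
r19=10011 pc3: +8 =96
r20=10100 pc2: +4 =100
r21=10101 pc3: +8 =108
r22=10110 pc3: +8 =116
r23=10111 pc4: +16 =132
r24=11000 pc2: +4 =136
r25=11001 pc3: +8 =144
r26=11010 pc3: +8 =152
r27=11011 pc4: +16 =168
r28=11100 pc3: +8 =176
r29=11101 pc4: +16 =192
r30=11110 pc4: +16 =208
r31=11111 pc5: +32 =240
r32=100000 pc1: +2 =242
r33=100001 pc2: +4 =246
r34=100010 pc2: +4 =250
r35=100011 pc3: +8 =258
r36=100100 pc2: +4 =262
r37=100101 pc3: +8 =270
r38=100110 pc3: +8 =278
r39=100111 pc4: +16 =294
r40=101000 pc2: +4 =298
r41=101001 pc3: +8 =306
r42=101010 pc3: +8 =314
r43=101011 pc4: +16 =330
r44=101100 pc3: +8 =338
r45=101101 pc4: +16 =354
r46=101110 pc4: +16 =370
r47=101111 pc5: +32 =402
r48=110000 pc2: +4 =406
r49=110001 pc3: +8 =414
r50=110010 pc3: +8 =422
r51=110011 pc4: +16 =438
r52=110100 pc3: +8 =446
r53=110101 pc4: +16 =462
r54=110110 pc4: +16 =478
r55=110111 pc5: +32 =510
r56=111000 pc3: +8 =518
r57=111001 pc4: +16 =534
r58=111010 pc4: +16 =550
r59=111011 pc5: +32 =582
r60=111100 pc4: +16 =598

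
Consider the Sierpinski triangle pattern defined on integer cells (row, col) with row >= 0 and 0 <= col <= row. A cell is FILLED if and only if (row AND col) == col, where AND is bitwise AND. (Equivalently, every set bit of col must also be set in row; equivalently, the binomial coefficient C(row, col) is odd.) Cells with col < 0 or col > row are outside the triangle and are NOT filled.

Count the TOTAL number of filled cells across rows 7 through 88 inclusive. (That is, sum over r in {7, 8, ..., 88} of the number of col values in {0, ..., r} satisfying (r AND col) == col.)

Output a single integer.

r7=111 pc3: +8 =8
r8=1000 pc1: +2 =10
r9=1001 pc2: +4 =14
r10=1010 pc2: +4 =18
r11=1011 pc3: +8 =26
r12=1100 pc2: +4 =30
r13=1101 pc3: +8 =38
r14=1110 pc3: +8 =46
r15=1111 pc4: +16 =62
r16=10000 pc1: +2 =64
r17=10001 pc2: +4 =68
r18=10010 pc2: +4 =72
r19=10011 pc3: +8 =80
r20=10100 pc2: +4 =84
r21=10101 pc3: +8 =92
r22=10110 pc3: +8 =100
r23=10111 pc4: +16 =116
r24=11000 pc2: +4 =120
r25=11001 pc3: +8 =128
r26=11010 pc3: +8 =136
r27=11011 pc4: +16 =152
r28=11100 pc3: +8 =160
r29=11101 pc4: +16 =176
r30=11110 pc4: +16 =192
r31=11111 pc5: +32 =224
r32=100000 pc1: +2 =226
r33=100001 pc2: +4 =230
r34=100010 pc2: +4 =234
r35=100011 pc3: +8 =242
r36=100100 pc2: +4 =246
r37=100101 pc3: +8 =254
r38=100110 pc3: +8 =262
r39=100111 pc4: +16 =278
r40=101000 pc2: +4 =282
r41=101001 pc3: +8 =290
r42=101010 pc3: +8 =298
r43=101011 pc4: +16 =314
r44=101100 pc3: +8 =322
r45=101101 pc4: +16 =338
r46=101110 pc4: +16 =354
r47=101111 pc5: +32 =386
r48=110000 pc2: +4 =390
r49=110001 pc3: +8 =398
r50=110010 pc3: +8 =406
r51=110011 pc4: +16 =422
r52=110100 pc3: +8 =430
r53=110101 pc4: +16 =446
r54=110110 pc4: +16 =462
r55=110111 pc5: +32 =494
r56=111000 pc3: +8 =502
r57=111001 pc4: +16 =518
r58=111010 pc4: +16 =534
r59=111011 pc5: +32 =566
r60=111100 pc4: +16 =582
r61=111101 pc5: +32 =614
r62=111110 pc5: +32 =646
r63=111111 pc6: +64 =710
r64=1000000 pc1: +2 =712
r65=1000001 pc2: +4 =716
r66=1000010 pc2: +4 =720
r67=1000011 pc3: +8 =728
r68=1000100 pc2: +4 =732
r69=1000101 pc3: +8 =740
r70=1000110 pc3: +8 =748
r71=1000111 pc4: +16 =764
r72=1001000 pc2: +4 =768
r73=1001001 pc3: +8 =776
r74=1001010 pc3: +8 =784
r75=1001011 pc4: +16 =800
r76=1001100 pc3: +8 =808
r77=1001101 pc4: +16 =824
r78=1001110 pc4: +16 =840
r79=1001111 pc5: +32 =872
r80=1010000 pc2: +4 =876
r81=1010001 pc3: +8 =884
r82=1010010 pc3: +8 =892
r83=1010011 pc4: +16 =908
r84=1010100 pc3: +8 =916
r85=1010101 pc4: +16 =932
r86=1010110 pc4: +16 =948
r87=1010111 pc5: +32 =980
r88=1011000 pc3: +8 =988

Answer: 988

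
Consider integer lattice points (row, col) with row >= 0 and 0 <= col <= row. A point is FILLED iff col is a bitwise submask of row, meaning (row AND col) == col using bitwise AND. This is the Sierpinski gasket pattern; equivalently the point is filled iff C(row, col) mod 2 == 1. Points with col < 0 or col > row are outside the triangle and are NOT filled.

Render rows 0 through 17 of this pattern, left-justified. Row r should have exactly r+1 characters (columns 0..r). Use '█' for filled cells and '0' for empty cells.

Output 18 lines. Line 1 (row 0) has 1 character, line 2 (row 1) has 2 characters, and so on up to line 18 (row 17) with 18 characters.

r0=0: █
r1=1: ██
r2=10: █0█
r3=11: ████
r4=100: █000█
r5=101: ██00██
r6=110: █0█0█0█
r7=111: ████████
r8=1000: █0000000█
r9=1001: ██000000██
r10=1010: █0█00000█0█
r11=1011: ████0000████
r12=1100: █000█000█000█
r13=1101: ██00██00██00██
r14=1110: █0█0█0█0█0█0█0█
r15=1111: ████████████████
r16=10000: █000000000000000█
r17=10001: ██00000000000000██

Answer: █
██
█0█
████
█000█
██00██
█0█0█0█
████████
█0000000█
██000000██
█0█00000█0█
████0000████
█000█000█000█
██00██00██00██
█0█0█0█0█0█0█0█
████████████████
█000000000000000█
██00000000000000██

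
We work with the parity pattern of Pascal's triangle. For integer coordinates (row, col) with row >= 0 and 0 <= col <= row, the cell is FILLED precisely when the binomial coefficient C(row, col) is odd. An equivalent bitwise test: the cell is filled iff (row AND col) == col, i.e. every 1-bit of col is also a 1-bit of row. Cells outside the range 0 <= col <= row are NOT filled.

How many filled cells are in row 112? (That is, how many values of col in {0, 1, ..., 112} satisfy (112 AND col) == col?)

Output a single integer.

Answer: 8

Derivation:
112 in binary = 1110000
popcount(112) = number of 1-bits in 1110000 = 3
A col c satisfies (112 AND c) == c iff every set bit of c is also set in 112; each of the 3 set bits of 112 can independently be on or off in c.
count = 2^3 = 8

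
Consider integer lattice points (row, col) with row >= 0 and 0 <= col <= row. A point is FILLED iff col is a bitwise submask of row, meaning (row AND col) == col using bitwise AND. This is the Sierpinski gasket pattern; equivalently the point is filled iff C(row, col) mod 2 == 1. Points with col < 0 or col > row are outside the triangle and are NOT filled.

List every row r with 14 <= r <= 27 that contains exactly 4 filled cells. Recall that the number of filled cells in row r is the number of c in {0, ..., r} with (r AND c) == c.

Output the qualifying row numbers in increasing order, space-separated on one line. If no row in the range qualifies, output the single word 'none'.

Answer: 17 18 20 24

Derivation:
Row r has 2^popcount(r) filled cells, so we need popcount(r) = log2(4) = 2.
Scan r = 14..27 and keep those with exactly 2 one-bits:
r=14=1110 popcount=3 -> skip
r=15=1111 popcount=4 -> skip
r=16=10000 popcount=1 -> skip
r=17=10001 popcount=2 -> KEEP
r=18=10010 popcount=2 -> KEEP
r=19=10011 popcount=3 -> skip
r=20=10100 popcount=2 -> KEEP
r=21=10101 popcount=3 -> skip
r=22=10110 popcount=3 -> skip
r=23=10111 popcount=4 -> skip
r=24=11000 popcount=2 -> KEEP
r=25=11001 popcount=3 -> skip
r=26=11010 popcount=3 -> skip
r=27=11011 popcount=4 -> skip
Kept rows: 17 18 20 24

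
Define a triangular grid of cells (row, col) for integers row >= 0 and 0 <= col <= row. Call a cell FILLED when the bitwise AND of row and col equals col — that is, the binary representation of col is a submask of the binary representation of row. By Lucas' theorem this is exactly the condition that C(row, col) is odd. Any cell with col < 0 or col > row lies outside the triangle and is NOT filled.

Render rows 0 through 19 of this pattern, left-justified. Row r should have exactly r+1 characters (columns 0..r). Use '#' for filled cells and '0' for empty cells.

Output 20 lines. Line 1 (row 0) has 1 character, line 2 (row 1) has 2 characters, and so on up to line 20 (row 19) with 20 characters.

r0=0: #
r1=1: ##
r2=10: #0#
r3=11: ####
r4=100: #000#
r5=101: ##00##
r6=110: #0#0#0#
r7=111: ########
r8=1000: #0000000#
r9=1001: ##000000##
r10=1010: #0#00000#0#
r11=1011: ####0000####
r12=1100: #000#000#000#
r13=1101: ##00##00##00##
r14=1110: #0#0#0#0#0#0#0#
r15=1111: ################
r16=10000: #000000000000000#
r17=10001: ##00000000000000##
r18=10010: #0#0000000000000#0#
r19=10011: ####000000000000####

Answer: #
##
#0#
####
#000#
##00##
#0#0#0#
########
#0000000#
##000000##
#0#00000#0#
####0000####
#000#000#000#
##00##00##00##
#0#0#0#0#0#0#0#
################
#000000000000000#
##00000000000000##
#0#0000000000000#0#
####000000000000####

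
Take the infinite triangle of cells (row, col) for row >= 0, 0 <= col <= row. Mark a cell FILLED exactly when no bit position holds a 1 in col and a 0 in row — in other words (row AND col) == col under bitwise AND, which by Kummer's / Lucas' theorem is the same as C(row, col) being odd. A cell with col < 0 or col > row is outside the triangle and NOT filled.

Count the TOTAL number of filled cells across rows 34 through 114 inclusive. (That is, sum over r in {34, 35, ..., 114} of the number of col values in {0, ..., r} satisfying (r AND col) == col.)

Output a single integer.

Answer: 1330

Derivation:
r34=100010 pc2: +4 =4
r35=100011 pc3: +8 =12
r36=100100 pc2: +4 =16
r37=100101 pc3: +8 =24
r38=100110 pc3: +8 =32
r39=100111 pc4: +16 =48
r40=101000 pc2: +4 =52
r41=101001 pc3: +8 =60
r42=101010 pc3: +8 =68
r43=101011 pc4: +16 =84
r44=101100 pc3: +8 =92
r45=101101 pc4: +16 =108
r46=101110 pc4: +16 =124
r47=101111 pc5: +32 =156
r48=110000 pc2: +4 =160
r49=110001 pc3: +8 =168
r50=110010 pc3: +8 =176
r51=110011 pc4: +16 =192
r52=110100 pc3: +8 =200
r53=110101 pc4: +16 =216
r54=110110 pc4: +16 =232
r55=110111 pc5: +32 =264
r56=111000 pc3: +8 =272
r57=111001 pc4: +16 =288
r58=111010 pc4: +16 =304
r59=111011 pc5: +32 =336
r60=111100 pc4: +16 =352
r61=111101 pc5: +32 =384
r62=111110 pc5: +32 =416
r63=111111 pc6: +64 =480
r64=1000000 pc1: +2 =482
r65=1000001 pc2: +4 =486
r66=1000010 pc2: +4 =490
r67=1000011 pc3: +8 =498
r68=1000100 pc2: +4 =502
r69=1000101 pc3: +8 =510
r70=1000110 pc3: +8 =518
r71=1000111 pc4: +16 =534
r72=1001000 pc2: +4 =538
r73=1001001 pc3: +8 =546
r74=1001010 pc3: +8 =554
r75=1001011 pc4: +16 =570
r76=1001100 pc3: +8 =578
r77=1001101 pc4: +16 =594
r78=1001110 pc4: +16 =610
r79=1001111 pc5: +32 =642
r80=1010000 pc2: +4 =646
r81=1010001 pc3: +8 =654
r82=1010010 pc3: +8 =662
r83=1010011 pc4: +16 =678
r84=1010100 pc3: +8 =686
r85=1010101 pc4: +16 =702
r86=1010110 pc4: +16 =718
r87=1010111 pc5: +32 =750
r88=1011000 pc3: +8 =758
r89=1011001 pc4: +16 =774
r90=1011010 pc4: +16 =790
r91=1011011 pc5: +32 =822
r92=1011100 pc4: +16 =838
r93=1011101 pc5: +32 =870
r94=1011110 pc5: +32 =902
r95=1011111 pc6: +64 =966
r96=1100000 pc2: +4 =970
r97=1100001 pc3: +8 =978
r98=1100010 pc3: +8 =986
r99=1100011 pc4: +16 =1002
r100=1100100 pc3: +8 =1010
r101=1100101 pc4: +16 =1026
r102=1100110 pc4: +16 =1042
r103=1100111 pc5: +32 =1074
r104=1101000 pc3: +8 =1082
r105=1101001 pc4: +16 =1098
r106=1101010 pc4: +16 =1114
r107=1101011 pc5: +32 =1146
r108=1101100 pc4: +16 =1162
r109=1101101 pc5: +32 =1194
r110=1101110 pc5: +32 =1226
r111=1101111 pc6: +64 =1290
r112=1110000 pc3: +8 =1298
r113=1110001 pc4: +16 =1314
r114=1110010 pc4: +16 =1330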